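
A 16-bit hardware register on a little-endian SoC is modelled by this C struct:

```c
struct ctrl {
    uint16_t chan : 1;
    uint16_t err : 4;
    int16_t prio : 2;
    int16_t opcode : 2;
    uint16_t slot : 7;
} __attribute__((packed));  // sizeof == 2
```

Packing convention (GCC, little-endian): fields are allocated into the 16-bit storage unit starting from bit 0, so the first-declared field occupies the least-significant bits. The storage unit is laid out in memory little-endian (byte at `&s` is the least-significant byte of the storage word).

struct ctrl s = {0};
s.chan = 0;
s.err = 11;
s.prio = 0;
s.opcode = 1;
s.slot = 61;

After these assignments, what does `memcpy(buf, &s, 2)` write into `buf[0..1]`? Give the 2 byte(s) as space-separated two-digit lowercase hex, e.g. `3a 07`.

96 7a

chan:1 = 0 → 0x0 << 0 → word 0x0000
err:4 = 11 → 0xb << 1 → word 0x0016
prio:2 = 0 → 0x0 << 5 → word 0x0016
opcode:2 = 1 → 0x1 << 7 → word 0x0096
slot:7 = 61 → 0x3d << 9 → word 0x7a96
word = 0x7a96 → little-endian bytes:
  [0]=0x96  [1]=0x7a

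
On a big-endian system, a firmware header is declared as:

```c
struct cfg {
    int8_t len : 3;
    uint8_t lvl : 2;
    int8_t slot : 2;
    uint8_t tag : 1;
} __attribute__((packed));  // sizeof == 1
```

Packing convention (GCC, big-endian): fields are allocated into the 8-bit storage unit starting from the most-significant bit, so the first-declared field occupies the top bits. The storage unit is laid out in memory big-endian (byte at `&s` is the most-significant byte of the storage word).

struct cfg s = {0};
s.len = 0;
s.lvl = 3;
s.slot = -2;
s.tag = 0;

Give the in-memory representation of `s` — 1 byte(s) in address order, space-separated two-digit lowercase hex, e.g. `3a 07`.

len (3b) val=0 bits=0x0 at bit 5: 0x00
lvl (2b) val=3 bits=0x3 at bit 3: 0x18
slot (2b) val=-2 bits=0x2 at bit 1: 0x1c
tag (1b) val=0 bits=0x0 at bit 0: 0x1c
word = 0x1c → big-endian bytes:
  [0]=0x1c

1c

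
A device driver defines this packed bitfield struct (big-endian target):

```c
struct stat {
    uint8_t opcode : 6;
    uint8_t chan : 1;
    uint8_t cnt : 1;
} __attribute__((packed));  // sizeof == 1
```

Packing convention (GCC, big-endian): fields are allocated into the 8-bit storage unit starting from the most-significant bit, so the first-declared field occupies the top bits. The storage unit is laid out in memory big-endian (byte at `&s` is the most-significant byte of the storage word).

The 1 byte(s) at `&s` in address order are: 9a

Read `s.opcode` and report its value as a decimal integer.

[0]=0x9a (big-endian) → word 0x9a
opcode [2+:6] = (word>>2) & 0x3f = 38  ←
chan [1+:1] = (word>>1) & 0x1 = 1
cnt [0+:1] = (word>>0) & 0x1 = 0

38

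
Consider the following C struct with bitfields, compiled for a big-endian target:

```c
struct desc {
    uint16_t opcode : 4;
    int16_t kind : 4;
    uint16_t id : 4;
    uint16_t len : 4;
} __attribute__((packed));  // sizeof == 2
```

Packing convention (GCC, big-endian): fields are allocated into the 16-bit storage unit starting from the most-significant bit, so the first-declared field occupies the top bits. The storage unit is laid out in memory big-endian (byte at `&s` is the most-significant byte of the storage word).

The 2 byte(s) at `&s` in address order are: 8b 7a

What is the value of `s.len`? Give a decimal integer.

[0]=0x8b [1]=0x7a (big-endian) → word 0x8b7a
opcode [12+:4] = (word>>12) & 0xf = 8
kind [8+:4] = (word>>8) & 0xf = 11
id [4+:4] = (word>>4) & 0xf = 7
len [0+:4] = (word>>0) & 0xf = 10  ←

10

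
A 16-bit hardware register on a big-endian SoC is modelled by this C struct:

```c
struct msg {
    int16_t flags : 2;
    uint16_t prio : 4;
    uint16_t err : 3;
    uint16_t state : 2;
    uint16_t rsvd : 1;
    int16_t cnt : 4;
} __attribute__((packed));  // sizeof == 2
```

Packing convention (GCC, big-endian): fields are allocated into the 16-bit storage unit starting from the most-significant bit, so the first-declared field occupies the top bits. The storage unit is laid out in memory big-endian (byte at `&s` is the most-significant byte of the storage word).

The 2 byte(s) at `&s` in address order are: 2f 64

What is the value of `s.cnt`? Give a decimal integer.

[0]=0x2f [1]=0x64 (big-endian) → word 0x2f64
flags [14+:2] = (word>>14) & 0x3 = 0
prio [10+:4] = (word>>10) & 0xf = 11
err [7+:3] = (word>>7) & 0x7 = 6
state [5+:2] = (word>>5) & 0x3 = 3
rsvd [4+:1] = (word>>4) & 0x1 = 0
cnt [0+:4] = (word>>0) & 0xf = 4  ←
cnt signed 4b, MSB=0: value = 4

4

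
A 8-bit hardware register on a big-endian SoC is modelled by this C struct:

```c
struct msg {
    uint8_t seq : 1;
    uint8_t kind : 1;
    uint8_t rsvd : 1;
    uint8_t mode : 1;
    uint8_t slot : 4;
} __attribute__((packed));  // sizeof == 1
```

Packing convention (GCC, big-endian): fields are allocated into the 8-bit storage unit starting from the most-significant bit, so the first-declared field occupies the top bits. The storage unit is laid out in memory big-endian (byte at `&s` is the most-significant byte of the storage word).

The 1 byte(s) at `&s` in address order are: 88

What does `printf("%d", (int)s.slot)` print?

[0]=0x88 (big-endian) → word 0x88
seq [7+:1] = (word>>7) & 0x1 = 1
kind [6+:1] = (word>>6) & 0x1 = 0
rsvd [5+:1] = (word>>5) & 0x1 = 0
mode [4+:1] = (word>>4) & 0x1 = 0
slot [0+:4] = (word>>0) & 0xf = 8  ←

8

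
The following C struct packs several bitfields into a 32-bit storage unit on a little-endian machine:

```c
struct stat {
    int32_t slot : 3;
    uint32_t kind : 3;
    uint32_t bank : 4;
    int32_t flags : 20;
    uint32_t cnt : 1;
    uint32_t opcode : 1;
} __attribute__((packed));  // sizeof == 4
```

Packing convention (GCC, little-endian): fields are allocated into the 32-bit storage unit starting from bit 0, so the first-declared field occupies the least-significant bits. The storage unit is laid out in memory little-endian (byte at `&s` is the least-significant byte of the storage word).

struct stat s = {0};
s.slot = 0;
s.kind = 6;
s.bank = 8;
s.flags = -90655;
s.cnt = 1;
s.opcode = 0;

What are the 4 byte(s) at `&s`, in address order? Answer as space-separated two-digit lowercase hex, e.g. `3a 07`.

slot (3b) val=0 bits=0x0 at bit 0: 0x00000000
kind (3b) val=6 bits=0x6 at bit 3: 0x00000030
bank (4b) val=8 bits=0x8 at bit 6: 0x00000230
flags (20b) val=-90655 bits=0xe9de1 at bit 10: 0x3a778630
cnt (1b) val=1 bits=0x1 at bit 30: 0x7a778630
opcode (1b) val=0 bits=0x0 at bit 31: 0x7a778630
word = 0x7a778630 → little-endian bytes:
  [0]=0x30  [1]=0x86  [2]=0x77  [3]=0x7a

30 86 77 7a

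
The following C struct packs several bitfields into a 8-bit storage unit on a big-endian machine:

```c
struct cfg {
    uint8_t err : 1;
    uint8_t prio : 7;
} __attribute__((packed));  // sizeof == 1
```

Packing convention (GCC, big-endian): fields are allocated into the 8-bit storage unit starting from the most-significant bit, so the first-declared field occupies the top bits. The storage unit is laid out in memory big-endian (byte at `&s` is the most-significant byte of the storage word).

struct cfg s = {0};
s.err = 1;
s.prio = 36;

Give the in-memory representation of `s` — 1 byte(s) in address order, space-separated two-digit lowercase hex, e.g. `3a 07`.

a4

err (1b) val=1 bits=0x1 at bit 7: 0x80
prio (7b) val=36 bits=0x24 at bit 0: 0xa4
word = 0xa4 → big-endian bytes:
  [0]=0xa4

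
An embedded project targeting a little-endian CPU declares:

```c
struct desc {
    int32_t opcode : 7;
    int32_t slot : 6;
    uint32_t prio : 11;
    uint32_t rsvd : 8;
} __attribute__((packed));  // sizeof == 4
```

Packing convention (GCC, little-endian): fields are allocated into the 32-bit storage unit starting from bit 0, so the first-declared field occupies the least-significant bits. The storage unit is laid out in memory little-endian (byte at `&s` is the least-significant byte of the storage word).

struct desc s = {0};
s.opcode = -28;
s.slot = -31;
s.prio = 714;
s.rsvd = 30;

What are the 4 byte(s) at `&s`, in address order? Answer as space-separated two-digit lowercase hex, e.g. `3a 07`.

opcode (7b) val=-28 bits=0x64 at bit 0: 0x00000064
slot (6b) val=-31 bits=0x21 at bit 7: 0x000010e4
prio (11b) val=714 bits=0x2ca at bit 13: 0x005950e4
rsvd (8b) val=30 bits=0x1e at bit 24: 0x1e5950e4
word = 0x1e5950e4 → little-endian bytes:
  [0]=0xe4  [1]=0x50  [2]=0x59  [3]=0x1e

e4 50 59 1e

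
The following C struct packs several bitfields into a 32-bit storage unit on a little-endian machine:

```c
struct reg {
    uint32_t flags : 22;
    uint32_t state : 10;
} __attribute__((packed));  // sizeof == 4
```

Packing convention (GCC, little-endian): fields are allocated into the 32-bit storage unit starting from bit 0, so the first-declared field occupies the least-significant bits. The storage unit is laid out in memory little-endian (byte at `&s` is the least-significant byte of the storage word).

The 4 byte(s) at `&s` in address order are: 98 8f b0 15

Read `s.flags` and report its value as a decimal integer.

3182488

[0]=0x98 [1]=0x8f [2]=0xb0 [3]=0x15 (little-endian) → word 0x15b08f98
flags:22 @ bit 0 → (0x15b08f98>>0)&0x3fffff = 0x308f98  ←
state:10 @ bit 22 → (0x15b08f98>>22)&0x3ff = 0x56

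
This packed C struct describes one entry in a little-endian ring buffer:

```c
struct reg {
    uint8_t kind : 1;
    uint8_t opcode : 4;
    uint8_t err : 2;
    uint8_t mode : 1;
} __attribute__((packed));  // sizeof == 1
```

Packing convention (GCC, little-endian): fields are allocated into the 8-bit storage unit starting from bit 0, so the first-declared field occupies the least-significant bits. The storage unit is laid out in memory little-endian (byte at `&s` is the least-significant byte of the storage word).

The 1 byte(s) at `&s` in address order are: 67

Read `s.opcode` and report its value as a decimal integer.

3

[0]=0x67 (little-endian) → word 0x67
kind:1 @ bit 0 → (0x67>>0)&0x1 = 0x1
opcode:4 @ bit 1 → (0x67>>1)&0xf = 0x3  ←
err:2 @ bit 5 → (0x67>>5)&0x3 = 0x3
mode:1 @ bit 7 → (0x67>>7)&0x1 = 0x0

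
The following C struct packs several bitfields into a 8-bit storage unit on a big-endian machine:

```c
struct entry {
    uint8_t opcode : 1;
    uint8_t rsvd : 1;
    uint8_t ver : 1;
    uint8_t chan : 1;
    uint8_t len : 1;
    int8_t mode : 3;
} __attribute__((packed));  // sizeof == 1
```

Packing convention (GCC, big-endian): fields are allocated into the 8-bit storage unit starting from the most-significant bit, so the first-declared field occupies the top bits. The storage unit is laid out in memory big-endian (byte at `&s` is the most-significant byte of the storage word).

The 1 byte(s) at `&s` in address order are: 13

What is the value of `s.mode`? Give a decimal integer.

[0]=0x13 (big-endian) → word 0x13
opcode [7+:1] = (word>>7) & 0x1 = 0
rsvd [6+:1] = (word>>6) & 0x1 = 0
ver [5+:1] = (word>>5) & 0x1 = 0
chan [4+:1] = (word>>4) & 0x1 = 1
len [3+:1] = (word>>3) & 0x1 = 0
mode [0+:3] = (word>>0) & 0x7 = 3  ←
mode signed 3b, MSB=0: value = 3

3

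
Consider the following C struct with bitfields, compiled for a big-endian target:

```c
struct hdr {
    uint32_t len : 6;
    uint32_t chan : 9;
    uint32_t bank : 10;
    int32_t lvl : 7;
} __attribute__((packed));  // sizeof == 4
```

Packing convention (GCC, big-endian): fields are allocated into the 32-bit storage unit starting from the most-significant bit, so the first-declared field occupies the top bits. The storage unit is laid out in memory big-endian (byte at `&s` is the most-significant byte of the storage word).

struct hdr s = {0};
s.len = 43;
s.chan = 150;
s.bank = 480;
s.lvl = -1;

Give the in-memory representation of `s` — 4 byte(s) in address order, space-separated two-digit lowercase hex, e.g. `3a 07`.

[26+:6] len=43 & 0x3f = 0x2b; word=0xac000000
[17+:9] chan=150 & 0x1ff = 0x96; word=0xad2c0000
[7+:10] bank=480 & 0x3ff = 0x1e0; word=0xad2cf000
[0+:7] lvl=-1 & 0x7f = 0x7f; word=0xad2cf07f
word = 0xad2cf07f → big-endian bytes:
  [0]=0xad  [1]=0x2c  [2]=0xf0  [3]=0x7f

ad 2c f0 7f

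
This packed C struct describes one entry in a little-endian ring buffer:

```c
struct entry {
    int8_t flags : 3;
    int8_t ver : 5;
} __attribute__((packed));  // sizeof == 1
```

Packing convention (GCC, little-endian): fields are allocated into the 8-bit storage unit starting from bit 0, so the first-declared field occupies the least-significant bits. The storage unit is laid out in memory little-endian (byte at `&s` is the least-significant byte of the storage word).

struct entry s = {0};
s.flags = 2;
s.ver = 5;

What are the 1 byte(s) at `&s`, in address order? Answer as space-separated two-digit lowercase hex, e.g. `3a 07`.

2a

[0+:3] flags=2 & 0x7 = 0x2; word=0x02
[3+:5] ver=5 & 0x1f = 0x5; word=0x2a
word = 0x2a → little-endian bytes:
  [0]=0x2a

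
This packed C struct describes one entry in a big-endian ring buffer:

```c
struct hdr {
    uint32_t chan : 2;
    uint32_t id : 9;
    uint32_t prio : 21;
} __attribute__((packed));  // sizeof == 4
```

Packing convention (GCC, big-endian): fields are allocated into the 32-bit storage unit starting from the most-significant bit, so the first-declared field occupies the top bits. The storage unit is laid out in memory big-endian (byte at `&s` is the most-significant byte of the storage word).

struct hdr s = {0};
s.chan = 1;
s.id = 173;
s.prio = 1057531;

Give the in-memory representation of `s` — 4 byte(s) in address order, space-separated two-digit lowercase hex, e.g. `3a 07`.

55 b0 22 fb

chan (2b) val=1 bits=0x1 at bit 30: 0x40000000
id (9b) val=173 bits=0xad at bit 21: 0x55a00000
prio (21b) val=1057531 bits=0x1022fb at bit 0: 0x55b022fb
word = 0x55b022fb → big-endian bytes:
  [0]=0x55  [1]=0xb0  [2]=0x22  [3]=0xfb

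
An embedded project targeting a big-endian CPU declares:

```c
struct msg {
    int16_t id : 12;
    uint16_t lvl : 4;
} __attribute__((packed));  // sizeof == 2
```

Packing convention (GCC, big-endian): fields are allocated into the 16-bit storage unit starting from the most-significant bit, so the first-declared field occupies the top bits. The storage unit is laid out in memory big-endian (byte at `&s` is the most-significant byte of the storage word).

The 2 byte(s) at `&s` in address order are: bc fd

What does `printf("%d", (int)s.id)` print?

[0]=0xbc [1]=0xfd (big-endian) → word 0xbcfd
id:12 @ bit 4 → (0xbcfd>>4)&0xfff = 0xbcf  ←
lvl:4 @ bit 0 → (0xbcfd>>0)&0xf = 0xd
id signed 12b, MSB=1: 3023 - 4096 = -1073

-1073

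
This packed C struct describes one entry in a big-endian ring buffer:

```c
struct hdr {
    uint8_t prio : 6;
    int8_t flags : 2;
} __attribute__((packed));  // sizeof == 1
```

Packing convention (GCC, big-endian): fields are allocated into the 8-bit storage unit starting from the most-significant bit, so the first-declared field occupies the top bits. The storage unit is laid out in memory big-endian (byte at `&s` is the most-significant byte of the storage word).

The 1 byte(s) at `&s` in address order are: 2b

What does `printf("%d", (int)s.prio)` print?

10

[0]=0x2b (big-endian) → word 0x2b
prio:6 @ bit 2 → (0x2b>>2)&0x3f = 0xa  ←
flags:2 @ bit 0 → (0x2b>>0)&0x3 = 0x3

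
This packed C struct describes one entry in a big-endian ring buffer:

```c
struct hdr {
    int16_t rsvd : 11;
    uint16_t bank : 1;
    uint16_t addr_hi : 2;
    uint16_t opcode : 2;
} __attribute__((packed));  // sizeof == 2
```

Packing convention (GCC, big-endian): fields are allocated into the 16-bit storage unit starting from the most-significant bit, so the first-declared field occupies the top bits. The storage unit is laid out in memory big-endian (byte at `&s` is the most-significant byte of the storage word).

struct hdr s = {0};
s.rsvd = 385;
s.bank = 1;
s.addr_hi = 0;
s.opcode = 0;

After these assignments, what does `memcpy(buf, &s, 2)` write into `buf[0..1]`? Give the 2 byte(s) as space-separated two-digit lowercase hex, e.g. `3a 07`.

30 30

[5+:11] rsvd=385 & 0x7ff = 0x181; word=0x3020
[4+:1] bank=1 & 0x1 = 0x1; word=0x3030
[2+:2] addr_hi=0 & 0x3 = 0x0; word=0x3030
[0+:2] opcode=0 & 0x3 = 0x0; word=0x3030
word = 0x3030 → big-endian bytes:
  [0]=0x30  [1]=0x30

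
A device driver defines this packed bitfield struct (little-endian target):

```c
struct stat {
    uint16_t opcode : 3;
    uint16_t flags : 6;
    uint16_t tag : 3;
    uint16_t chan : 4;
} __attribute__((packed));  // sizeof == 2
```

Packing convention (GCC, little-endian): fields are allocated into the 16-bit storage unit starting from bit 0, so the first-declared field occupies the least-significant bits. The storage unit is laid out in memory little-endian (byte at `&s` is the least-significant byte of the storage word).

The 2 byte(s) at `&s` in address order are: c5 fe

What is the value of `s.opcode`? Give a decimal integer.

5

[0]=0xc5 [1]=0xfe (little-endian) → word 0xfec5
opcode [0+:3] = (word>>0) & 0x7 = 5  ←
flags [3+:6] = (word>>3) & 0x3f = 24
tag [9+:3] = (word>>9) & 0x7 = 7
chan [12+:4] = (word>>12) & 0xf = 15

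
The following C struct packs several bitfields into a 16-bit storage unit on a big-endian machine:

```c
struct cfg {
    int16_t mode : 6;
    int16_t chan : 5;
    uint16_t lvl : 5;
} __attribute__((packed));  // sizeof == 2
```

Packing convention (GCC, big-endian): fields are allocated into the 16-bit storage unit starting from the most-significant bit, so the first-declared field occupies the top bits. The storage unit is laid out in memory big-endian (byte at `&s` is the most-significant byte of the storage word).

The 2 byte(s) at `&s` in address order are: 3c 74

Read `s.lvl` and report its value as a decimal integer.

20

[0]=0x3c [1]=0x74 (big-endian) → word 0x3c74
mode:6 @ bit 10 → (0x3c74>>10)&0x3f = 0xf
chan:5 @ bit 5 → (0x3c74>>5)&0x1f = 0x3
lvl:5 @ bit 0 → (0x3c74>>0)&0x1f = 0x14  ←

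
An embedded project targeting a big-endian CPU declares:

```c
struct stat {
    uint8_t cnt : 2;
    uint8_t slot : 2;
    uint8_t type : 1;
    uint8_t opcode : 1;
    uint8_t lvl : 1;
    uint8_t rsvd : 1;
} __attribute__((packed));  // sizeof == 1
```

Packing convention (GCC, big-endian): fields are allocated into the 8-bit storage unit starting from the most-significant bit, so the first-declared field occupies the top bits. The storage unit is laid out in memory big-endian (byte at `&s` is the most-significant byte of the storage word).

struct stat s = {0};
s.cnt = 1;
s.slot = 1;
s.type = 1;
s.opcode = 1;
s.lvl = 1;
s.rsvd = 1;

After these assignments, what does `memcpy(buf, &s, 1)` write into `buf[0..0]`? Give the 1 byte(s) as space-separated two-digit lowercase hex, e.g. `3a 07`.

cnt:2 = 1 → 0x1 << 6 → word 0x40
slot:2 = 1 → 0x1 << 4 → word 0x50
type:1 = 1 → 0x1 << 3 → word 0x58
opcode:1 = 1 → 0x1 << 2 → word 0x5c
lvl:1 = 1 → 0x1 << 1 → word 0x5e
rsvd:1 = 1 → 0x1 << 0 → word 0x5f
word = 0x5f → big-endian bytes:
  [0]=0x5f

5f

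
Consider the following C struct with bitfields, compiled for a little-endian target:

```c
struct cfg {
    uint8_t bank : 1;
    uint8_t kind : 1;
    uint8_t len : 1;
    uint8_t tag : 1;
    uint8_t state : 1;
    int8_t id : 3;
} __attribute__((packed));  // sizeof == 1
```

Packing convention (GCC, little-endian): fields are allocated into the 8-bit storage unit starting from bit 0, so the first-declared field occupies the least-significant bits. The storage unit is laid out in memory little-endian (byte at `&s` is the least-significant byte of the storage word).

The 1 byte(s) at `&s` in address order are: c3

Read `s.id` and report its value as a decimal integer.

[0]=0xc3 (little-endian) → word 0xc3
bank:1 @ bit 0 → (0xc3>>0)&0x1 = 0x1
kind:1 @ bit 1 → (0xc3>>1)&0x1 = 0x1
len:1 @ bit 2 → (0xc3>>2)&0x1 = 0x0
tag:1 @ bit 3 → (0xc3>>3)&0x1 = 0x0
state:1 @ bit 4 → (0xc3>>4)&0x1 = 0x0
id:3 @ bit 5 → (0xc3>>5)&0x7 = 0x6  ←
id signed 3b, MSB=1: 6 - 8 = -2

-2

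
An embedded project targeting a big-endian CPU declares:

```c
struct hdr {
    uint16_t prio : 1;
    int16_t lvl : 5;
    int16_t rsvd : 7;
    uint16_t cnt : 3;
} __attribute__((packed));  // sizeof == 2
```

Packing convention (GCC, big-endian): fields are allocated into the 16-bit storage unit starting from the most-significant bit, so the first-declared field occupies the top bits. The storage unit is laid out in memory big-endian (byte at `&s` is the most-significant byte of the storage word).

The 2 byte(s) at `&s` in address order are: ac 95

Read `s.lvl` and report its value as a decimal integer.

[0]=0xac [1]=0x95 (big-endian) → word 0xac95
prio:1 @ bit 15 → (0xac95>>15)&0x1 = 0x1
lvl:5 @ bit 10 → (0xac95>>10)&0x1f = 0xb  ←
rsvd:7 @ bit 3 → (0xac95>>3)&0x7f = 0x12
cnt:3 @ bit 0 → (0xac95>>0)&0x7 = 0x5
lvl signed 5b, MSB=0: value = 11

11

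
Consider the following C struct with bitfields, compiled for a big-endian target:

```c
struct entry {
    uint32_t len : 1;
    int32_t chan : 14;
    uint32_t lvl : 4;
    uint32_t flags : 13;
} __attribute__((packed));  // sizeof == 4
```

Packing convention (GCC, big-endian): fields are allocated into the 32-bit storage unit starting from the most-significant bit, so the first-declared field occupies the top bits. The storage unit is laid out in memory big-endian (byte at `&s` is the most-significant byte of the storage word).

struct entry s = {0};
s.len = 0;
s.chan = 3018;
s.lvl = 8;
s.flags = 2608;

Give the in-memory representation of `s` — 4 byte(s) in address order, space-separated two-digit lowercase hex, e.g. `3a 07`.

[31+:1] len=0 & 0x1 = 0x0; word=0x00000000
[17+:14] chan=3018 & 0x3fff = 0xbca; word=0x17940000
[13+:4] lvl=8 & 0xf = 0x8; word=0x17950000
[0+:13] flags=2608 & 0x1fff = 0xa30; word=0x17950a30
word = 0x17950a30 → big-endian bytes:
  [0]=0x17  [1]=0x95  [2]=0x0a  [3]=0x30

17 95 0a 30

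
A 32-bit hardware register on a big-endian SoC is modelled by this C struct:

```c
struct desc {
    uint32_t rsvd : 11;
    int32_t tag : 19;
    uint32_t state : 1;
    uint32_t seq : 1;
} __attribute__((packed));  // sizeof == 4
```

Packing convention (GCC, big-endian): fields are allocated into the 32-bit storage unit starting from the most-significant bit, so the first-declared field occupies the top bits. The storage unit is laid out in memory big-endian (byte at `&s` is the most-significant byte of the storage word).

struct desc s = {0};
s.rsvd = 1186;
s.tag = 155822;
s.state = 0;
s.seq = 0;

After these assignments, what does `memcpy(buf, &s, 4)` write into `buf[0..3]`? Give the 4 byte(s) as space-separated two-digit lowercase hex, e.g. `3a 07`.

94 49 82 b8

[21+:11] rsvd=1186 & 0x7ff = 0x4a2; word=0x94400000
[2+:19] tag=155822 & 0x7ffff = 0x260ae; word=0x944982b8
[1+:1] state=0 & 0x1 = 0x0; word=0x944982b8
[0+:1] seq=0 & 0x1 = 0x0; word=0x944982b8
word = 0x944982b8 → big-endian bytes:
  [0]=0x94  [1]=0x49  [2]=0x82  [3]=0xb8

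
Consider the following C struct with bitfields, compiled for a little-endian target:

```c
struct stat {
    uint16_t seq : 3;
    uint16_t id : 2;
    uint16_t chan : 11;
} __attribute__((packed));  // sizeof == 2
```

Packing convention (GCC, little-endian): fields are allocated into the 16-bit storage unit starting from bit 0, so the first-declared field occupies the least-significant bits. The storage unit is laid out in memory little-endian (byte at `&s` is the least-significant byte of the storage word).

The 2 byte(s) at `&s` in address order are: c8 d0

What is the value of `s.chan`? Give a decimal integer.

[0]=0xc8 [1]=0xd0 (little-endian) → word 0xd0c8
seq:3 @ bit 0 → (0xd0c8>>0)&0x7 = 0x0
id:2 @ bit 3 → (0xd0c8>>3)&0x3 = 0x1
chan:11 @ bit 5 → (0xd0c8>>5)&0x7ff = 0x686  ←

1670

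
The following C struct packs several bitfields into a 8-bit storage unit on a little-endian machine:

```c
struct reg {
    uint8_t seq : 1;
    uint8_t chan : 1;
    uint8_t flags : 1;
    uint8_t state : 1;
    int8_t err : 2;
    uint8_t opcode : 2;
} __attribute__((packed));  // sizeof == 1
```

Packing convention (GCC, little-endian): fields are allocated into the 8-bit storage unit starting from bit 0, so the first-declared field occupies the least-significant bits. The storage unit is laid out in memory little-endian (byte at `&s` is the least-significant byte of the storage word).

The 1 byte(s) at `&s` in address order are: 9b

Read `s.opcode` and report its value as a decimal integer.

2

[0]=0x9b (little-endian) → word 0x9b
seq [0+:1] = (word>>0) & 0x1 = 1
chan [1+:1] = (word>>1) & 0x1 = 1
flags [2+:1] = (word>>2) & 0x1 = 0
state [3+:1] = (word>>3) & 0x1 = 1
err [4+:2] = (word>>4) & 0x3 = 1
opcode [6+:2] = (word>>6) & 0x3 = 2  ←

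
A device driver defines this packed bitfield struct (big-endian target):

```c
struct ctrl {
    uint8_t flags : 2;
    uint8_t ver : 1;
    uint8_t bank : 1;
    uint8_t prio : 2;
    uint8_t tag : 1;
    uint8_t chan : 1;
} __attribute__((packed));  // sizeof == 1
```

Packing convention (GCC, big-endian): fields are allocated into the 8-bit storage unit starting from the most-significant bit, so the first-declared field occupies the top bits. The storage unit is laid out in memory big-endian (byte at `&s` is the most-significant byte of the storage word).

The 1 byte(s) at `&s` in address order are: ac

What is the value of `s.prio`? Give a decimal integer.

3

[0]=0xac (big-endian) → word 0xac
flags [6+:2] = (word>>6) & 0x3 = 2
ver [5+:1] = (word>>5) & 0x1 = 1
bank [4+:1] = (word>>4) & 0x1 = 0
prio [2+:2] = (word>>2) & 0x3 = 3  ←
tag [1+:1] = (word>>1) & 0x1 = 0
chan [0+:1] = (word>>0) & 0x1 = 0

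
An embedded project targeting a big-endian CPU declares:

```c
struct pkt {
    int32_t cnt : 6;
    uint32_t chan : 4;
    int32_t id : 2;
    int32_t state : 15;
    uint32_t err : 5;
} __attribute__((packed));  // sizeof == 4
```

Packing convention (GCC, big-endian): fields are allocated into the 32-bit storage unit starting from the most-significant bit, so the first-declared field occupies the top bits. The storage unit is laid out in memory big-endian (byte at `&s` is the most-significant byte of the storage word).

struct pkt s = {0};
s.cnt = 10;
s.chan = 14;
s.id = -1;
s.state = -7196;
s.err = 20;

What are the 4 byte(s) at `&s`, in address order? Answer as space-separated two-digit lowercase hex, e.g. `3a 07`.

2b bc 7c 94

cnt:6 = 10 → 0xa << 26 → word 0x28000000
chan:4 = 14 → 0xe << 22 → word 0x2b800000
id:2 = -1 → 0x3 << 20 → word 0x2bb00000
state:15 = -7196 → 0x63e4 << 5 → word 0x2bbc7c80
err:5 = 20 → 0x14 << 0 → word 0x2bbc7c94
word = 0x2bbc7c94 → big-endian bytes:
  [0]=0x2b  [1]=0xbc  [2]=0x7c  [3]=0x94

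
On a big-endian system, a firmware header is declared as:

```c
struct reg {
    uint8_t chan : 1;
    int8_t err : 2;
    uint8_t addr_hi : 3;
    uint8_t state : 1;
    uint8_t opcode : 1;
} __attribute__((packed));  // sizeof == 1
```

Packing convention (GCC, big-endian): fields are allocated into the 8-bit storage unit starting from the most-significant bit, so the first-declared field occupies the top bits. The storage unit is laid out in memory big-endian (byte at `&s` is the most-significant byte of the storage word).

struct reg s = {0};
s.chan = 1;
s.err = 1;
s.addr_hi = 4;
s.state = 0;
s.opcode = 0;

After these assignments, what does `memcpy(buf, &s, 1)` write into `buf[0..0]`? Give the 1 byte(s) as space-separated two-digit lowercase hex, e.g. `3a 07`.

b0

chan:1 = 1 → 0x1 << 7 → word 0x80
err:2 = 1 → 0x1 << 5 → word 0xa0
addr_hi:3 = 4 → 0x4 << 2 → word 0xb0
state:1 = 0 → 0x0 << 1 → word 0xb0
opcode:1 = 0 → 0x0 << 0 → word 0xb0
word = 0xb0 → big-endian bytes:
  [0]=0xb0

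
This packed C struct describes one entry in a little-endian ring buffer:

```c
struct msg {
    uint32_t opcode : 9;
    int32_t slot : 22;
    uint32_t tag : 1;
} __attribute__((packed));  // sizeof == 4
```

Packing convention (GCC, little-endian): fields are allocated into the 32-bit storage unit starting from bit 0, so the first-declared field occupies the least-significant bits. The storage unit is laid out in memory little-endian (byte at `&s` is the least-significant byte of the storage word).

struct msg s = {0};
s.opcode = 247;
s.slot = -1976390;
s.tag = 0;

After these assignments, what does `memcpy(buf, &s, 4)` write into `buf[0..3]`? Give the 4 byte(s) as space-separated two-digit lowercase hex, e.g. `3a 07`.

f7 74 af 43

opcode:9 = 247 → 0xf7 << 0 → word 0x000000f7
slot:22 = -1976390 → 0x21d7ba << 9 → word 0x43af74f7
tag:1 = 0 → 0x0 << 31 → word 0x43af74f7
word = 0x43af74f7 → little-endian bytes:
  [0]=0xf7  [1]=0x74  [2]=0xaf  [3]=0x43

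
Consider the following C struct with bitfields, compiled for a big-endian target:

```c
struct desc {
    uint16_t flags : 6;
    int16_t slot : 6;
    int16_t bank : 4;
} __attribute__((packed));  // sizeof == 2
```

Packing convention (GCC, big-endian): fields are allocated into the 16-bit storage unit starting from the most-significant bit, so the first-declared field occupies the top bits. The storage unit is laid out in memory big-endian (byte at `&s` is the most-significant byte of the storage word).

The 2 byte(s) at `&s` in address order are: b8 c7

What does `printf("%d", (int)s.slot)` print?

12

[0]=0xb8 [1]=0xc7 (big-endian) → word 0xb8c7
flags [10+:6] = (word>>10) & 0x3f = 46
slot [4+:6] = (word>>4) & 0x3f = 12  ←
bank [0+:4] = (word>>0) & 0xf = 7
slot signed 6b, MSB=0: value = 12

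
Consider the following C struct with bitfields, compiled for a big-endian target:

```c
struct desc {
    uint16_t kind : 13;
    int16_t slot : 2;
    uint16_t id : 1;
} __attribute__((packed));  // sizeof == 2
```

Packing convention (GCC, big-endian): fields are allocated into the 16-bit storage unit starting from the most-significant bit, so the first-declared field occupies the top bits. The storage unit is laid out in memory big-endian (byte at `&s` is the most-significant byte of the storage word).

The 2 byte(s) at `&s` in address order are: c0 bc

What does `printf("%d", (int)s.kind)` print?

[0]=0xc0 [1]=0xbc (big-endian) → word 0xc0bc
kind:13 @ bit 3 → (0xc0bc>>3)&0x1fff = 0x1817  ←
slot:2 @ bit 1 → (0xc0bc>>1)&0x3 = 0x2
id:1 @ bit 0 → (0xc0bc>>0)&0x1 = 0x0

6167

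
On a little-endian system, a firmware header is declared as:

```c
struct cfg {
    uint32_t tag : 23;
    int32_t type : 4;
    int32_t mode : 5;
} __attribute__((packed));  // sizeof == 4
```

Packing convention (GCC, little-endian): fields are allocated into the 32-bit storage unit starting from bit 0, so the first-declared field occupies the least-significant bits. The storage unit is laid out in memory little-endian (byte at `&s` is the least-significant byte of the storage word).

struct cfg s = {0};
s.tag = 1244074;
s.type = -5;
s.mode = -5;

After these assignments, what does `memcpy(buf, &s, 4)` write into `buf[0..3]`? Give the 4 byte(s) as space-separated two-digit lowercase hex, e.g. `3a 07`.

tag (23b) val=1244074 bits=0x12fbaa at bit 0: 0x0012fbaa
type (4b) val=-5 bits=0xb at bit 23: 0x0592fbaa
mode (5b) val=-5 bits=0x1b at bit 27: 0xdd92fbaa
word = 0xdd92fbaa → little-endian bytes:
  [0]=0xaa  [1]=0xfb  [2]=0x92  [3]=0xdd

aa fb 92 dd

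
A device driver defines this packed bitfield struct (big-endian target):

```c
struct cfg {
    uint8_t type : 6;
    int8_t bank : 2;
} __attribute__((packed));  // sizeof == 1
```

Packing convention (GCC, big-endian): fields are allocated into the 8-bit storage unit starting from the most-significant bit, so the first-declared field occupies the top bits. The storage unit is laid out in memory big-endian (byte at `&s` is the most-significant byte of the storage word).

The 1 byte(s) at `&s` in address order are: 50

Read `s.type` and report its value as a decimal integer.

20

[0]=0x50 (big-endian) → word 0x50
type:6 @ bit 2 → (0x50>>2)&0x3f = 0x14  ←
bank:2 @ bit 0 → (0x50>>0)&0x3 = 0x0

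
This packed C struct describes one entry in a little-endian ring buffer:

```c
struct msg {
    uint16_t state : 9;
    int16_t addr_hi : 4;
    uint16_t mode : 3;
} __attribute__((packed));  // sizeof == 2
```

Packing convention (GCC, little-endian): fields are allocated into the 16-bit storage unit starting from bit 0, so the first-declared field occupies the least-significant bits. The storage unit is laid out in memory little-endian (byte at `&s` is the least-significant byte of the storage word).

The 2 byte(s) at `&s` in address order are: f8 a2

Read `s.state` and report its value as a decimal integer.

[0]=0xf8 [1]=0xa2 (little-endian) → word 0xa2f8
state:9 @ bit 0 → (0xa2f8>>0)&0x1ff = 0xf8  ←
addr_hi:4 @ bit 9 → (0xa2f8>>9)&0xf = 0x1
mode:3 @ bit 13 → (0xa2f8>>13)&0x7 = 0x5

248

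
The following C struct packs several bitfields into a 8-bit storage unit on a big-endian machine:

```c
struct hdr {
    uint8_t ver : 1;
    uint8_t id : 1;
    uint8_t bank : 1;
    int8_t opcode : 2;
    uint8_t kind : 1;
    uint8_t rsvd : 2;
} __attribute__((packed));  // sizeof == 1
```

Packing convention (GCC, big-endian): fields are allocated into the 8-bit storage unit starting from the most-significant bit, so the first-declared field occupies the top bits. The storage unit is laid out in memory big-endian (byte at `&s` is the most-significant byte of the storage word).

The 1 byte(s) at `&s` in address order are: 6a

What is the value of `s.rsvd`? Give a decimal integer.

2

[0]=0x6a (big-endian) → word 0x6a
ver [7+:1] = (word>>7) & 0x1 = 0
id [6+:1] = (word>>6) & 0x1 = 1
bank [5+:1] = (word>>5) & 0x1 = 1
opcode [3+:2] = (word>>3) & 0x3 = 1
kind [2+:1] = (word>>2) & 0x1 = 0
rsvd [0+:2] = (word>>0) & 0x3 = 2  ←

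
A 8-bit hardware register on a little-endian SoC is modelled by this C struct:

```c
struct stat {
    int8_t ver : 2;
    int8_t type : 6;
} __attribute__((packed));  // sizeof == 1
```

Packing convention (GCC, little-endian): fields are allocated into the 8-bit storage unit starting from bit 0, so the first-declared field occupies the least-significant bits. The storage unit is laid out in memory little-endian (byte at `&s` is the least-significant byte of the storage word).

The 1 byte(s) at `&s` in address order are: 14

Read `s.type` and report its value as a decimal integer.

[0]=0x14 (little-endian) → word 0x14
ver:2 @ bit 0 → (0x14>>0)&0x3 = 0x0
type:6 @ bit 2 → (0x14>>2)&0x3f = 0x5  ←
type signed 6b, MSB=0: value = 5

5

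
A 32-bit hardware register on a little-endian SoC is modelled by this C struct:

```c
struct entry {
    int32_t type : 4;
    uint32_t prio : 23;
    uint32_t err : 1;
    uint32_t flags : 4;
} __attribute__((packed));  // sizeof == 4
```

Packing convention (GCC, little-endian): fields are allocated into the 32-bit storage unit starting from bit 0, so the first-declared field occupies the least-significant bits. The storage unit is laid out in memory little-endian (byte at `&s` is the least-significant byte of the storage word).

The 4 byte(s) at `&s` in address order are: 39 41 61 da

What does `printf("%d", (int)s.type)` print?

-7

[0]=0x39 [1]=0x41 [2]=0x61 [3]=0xda (little-endian) → word 0xda614139
type:4 @ bit 0 → (0xda614139>>0)&0xf = 0x9  ←
prio:23 @ bit 4 → (0xda614139>>4)&0x7fffff = 0x261413
err:1 @ bit 27 → (0xda614139>>27)&0x1 = 0x1
flags:4 @ bit 28 → (0xda614139>>28)&0xf = 0xd
type signed 4b, MSB=1: 9 - 16 = -7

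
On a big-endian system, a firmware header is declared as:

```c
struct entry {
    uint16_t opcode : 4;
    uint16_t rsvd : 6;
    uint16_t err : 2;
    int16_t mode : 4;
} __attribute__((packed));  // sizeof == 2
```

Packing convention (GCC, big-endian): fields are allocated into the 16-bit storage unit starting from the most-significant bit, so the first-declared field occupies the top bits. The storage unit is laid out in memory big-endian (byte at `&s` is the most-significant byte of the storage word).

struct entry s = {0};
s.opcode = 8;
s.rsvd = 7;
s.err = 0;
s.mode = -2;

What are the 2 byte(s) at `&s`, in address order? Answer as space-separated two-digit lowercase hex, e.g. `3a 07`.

81 ce

opcode (4b) val=8 bits=0x8 at bit 12: 0x8000
rsvd (6b) val=7 bits=0x7 at bit 6: 0x81c0
err (2b) val=0 bits=0x0 at bit 4: 0x81c0
mode (4b) val=-2 bits=0xe at bit 0: 0x81ce
word = 0x81ce → big-endian bytes:
  [0]=0x81  [1]=0xce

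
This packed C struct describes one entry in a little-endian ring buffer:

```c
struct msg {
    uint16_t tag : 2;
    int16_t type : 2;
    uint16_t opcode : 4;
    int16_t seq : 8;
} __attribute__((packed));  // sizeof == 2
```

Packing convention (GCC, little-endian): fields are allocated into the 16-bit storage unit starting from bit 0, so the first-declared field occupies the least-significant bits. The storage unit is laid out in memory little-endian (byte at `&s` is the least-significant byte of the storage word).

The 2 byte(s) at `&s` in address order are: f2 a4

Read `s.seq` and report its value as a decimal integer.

[0]=0xf2 [1]=0xa4 (little-endian) → word 0xa4f2
tag [0+:2] = (word>>0) & 0x3 = 2
type [2+:2] = (word>>2) & 0x3 = 0
opcode [4+:4] = (word>>4) & 0xf = 15
seq [8+:8] = (word>>8) & 0xff = 164  ←
seq signed 8b, MSB=1: 164 - 256 = -92

-92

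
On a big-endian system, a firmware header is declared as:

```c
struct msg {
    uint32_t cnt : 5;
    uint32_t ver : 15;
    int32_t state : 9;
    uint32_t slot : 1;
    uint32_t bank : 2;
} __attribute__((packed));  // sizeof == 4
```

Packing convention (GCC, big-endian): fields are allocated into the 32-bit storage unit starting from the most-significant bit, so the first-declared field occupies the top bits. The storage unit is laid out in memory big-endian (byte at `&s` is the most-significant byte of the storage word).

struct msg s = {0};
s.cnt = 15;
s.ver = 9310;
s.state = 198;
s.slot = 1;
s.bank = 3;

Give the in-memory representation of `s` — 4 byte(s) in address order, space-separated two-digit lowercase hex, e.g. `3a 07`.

cnt (5b) val=15 bits=0xf at bit 27: 0x78000000
ver (15b) val=9310 bits=0x245e at bit 12: 0x7a45e000
state (9b) val=198 bits=0xc6 at bit 3: 0x7a45e630
slot (1b) val=1 bits=0x1 at bit 2: 0x7a45e634
bank (2b) val=3 bits=0x3 at bit 0: 0x7a45e637
word = 0x7a45e637 → big-endian bytes:
  [0]=0x7a  [1]=0x45  [2]=0xe6  [3]=0x37

7a 45 e6 37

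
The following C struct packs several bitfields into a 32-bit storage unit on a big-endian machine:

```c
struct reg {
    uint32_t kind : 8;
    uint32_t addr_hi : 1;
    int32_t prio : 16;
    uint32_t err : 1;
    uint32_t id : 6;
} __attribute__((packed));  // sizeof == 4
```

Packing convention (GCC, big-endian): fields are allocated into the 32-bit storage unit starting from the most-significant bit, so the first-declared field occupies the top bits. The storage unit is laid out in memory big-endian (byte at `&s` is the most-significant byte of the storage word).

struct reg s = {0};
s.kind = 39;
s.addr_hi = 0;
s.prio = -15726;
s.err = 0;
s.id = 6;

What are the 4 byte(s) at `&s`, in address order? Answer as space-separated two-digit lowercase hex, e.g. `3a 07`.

kind:8 = 39 → 0x27 << 24 → word 0x27000000
addr_hi:1 = 0 → 0x0 << 23 → word 0x27000000
prio:16 = -15726 → 0xc292 << 7 → word 0x27614900
err:1 = 0 → 0x0 << 6 → word 0x27614900
id:6 = 6 → 0x6 << 0 → word 0x27614906
word = 0x27614906 → big-endian bytes:
  [0]=0x27  [1]=0x61  [2]=0x49  [3]=0x06

27 61 49 06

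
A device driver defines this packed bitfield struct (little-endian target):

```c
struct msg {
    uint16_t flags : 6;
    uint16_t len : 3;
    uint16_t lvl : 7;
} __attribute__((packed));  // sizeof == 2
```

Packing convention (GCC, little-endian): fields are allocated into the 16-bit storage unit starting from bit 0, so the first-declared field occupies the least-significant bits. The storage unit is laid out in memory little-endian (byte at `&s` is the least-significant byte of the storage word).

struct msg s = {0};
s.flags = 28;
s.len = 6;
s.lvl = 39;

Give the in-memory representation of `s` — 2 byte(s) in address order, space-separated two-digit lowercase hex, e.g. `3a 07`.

flags:6 = 28 → 0x1c << 0 → word 0x001c
len:3 = 6 → 0x6 << 6 → word 0x019c
lvl:7 = 39 → 0x27 << 9 → word 0x4f9c
word = 0x4f9c → little-endian bytes:
  [0]=0x9c  [1]=0x4f

9c 4f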